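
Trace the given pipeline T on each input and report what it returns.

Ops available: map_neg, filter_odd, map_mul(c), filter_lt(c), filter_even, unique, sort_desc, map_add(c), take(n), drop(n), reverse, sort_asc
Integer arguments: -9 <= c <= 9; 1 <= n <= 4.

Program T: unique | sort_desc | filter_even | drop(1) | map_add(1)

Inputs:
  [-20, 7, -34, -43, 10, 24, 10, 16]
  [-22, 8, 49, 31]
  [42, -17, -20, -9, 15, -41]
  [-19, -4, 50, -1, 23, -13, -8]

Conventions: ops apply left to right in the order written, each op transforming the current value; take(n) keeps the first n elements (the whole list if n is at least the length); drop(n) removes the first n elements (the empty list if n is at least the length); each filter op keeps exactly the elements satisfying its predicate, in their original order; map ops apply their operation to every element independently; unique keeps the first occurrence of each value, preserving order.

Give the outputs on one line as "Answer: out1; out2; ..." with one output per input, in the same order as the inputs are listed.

[17, 11, -19, -33]; [-21]; [-19]; [-3, -7]

Execution, op by op:
  [-20, 7, -34, -43, 10, 24, 10, 16] -> [-20, 7, -34, -43, 10, 24, 16] -> [24, 16, 10, 7, -20, -34, -43] -> [24, 16, 10, -20, -34] -> [16, 10, -20, -34] -> [17, 11, -19, -33]
  [-22, 8, 49, 31] -> [-22, 8, 49, 31] -> [49, 31, 8, -22] -> [8, -22] -> [-22] -> [-21]
  [42, -17, -20, -9, 15, -41] -> [42, -17, -20, -9, 15, -41] -> [42, 15, -9, -17, -20, -41] -> [42, -20] -> [-20] -> [-19]
  [-19, -4, 50, -1, 23, -13, -8] -> [-19, -4, 50, -1, 23, -13, -8] -> [50, 23, -1, -4, -8, -13, -19] -> [50, -4, -8] -> [-4, -8] -> [-3, -7]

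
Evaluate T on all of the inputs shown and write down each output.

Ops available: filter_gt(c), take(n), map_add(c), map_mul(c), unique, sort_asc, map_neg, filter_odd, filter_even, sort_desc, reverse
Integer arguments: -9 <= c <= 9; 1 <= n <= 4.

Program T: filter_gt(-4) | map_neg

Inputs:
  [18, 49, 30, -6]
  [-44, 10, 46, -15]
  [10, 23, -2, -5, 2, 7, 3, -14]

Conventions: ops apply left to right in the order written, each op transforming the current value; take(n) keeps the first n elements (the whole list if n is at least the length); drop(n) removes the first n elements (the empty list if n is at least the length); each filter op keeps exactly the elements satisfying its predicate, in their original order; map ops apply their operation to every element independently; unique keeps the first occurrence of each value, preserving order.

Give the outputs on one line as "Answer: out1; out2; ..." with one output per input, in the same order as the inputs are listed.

Execution, op by op:
  [18, 49, 30, -6] -> [18, 49, 30] -> [-18, -49, -30]
  [-44, 10, 46, -15] -> [10, 46] -> [-10, -46]
  [10, 23, -2, -5, 2, 7, 3, -14] -> [10, 23, -2, 2, 7, 3] -> [-10, -23, 2, -2, -7, -3]

[-18, -49, -30]; [-10, -46]; [-10, -23, 2, -2, -7, -3]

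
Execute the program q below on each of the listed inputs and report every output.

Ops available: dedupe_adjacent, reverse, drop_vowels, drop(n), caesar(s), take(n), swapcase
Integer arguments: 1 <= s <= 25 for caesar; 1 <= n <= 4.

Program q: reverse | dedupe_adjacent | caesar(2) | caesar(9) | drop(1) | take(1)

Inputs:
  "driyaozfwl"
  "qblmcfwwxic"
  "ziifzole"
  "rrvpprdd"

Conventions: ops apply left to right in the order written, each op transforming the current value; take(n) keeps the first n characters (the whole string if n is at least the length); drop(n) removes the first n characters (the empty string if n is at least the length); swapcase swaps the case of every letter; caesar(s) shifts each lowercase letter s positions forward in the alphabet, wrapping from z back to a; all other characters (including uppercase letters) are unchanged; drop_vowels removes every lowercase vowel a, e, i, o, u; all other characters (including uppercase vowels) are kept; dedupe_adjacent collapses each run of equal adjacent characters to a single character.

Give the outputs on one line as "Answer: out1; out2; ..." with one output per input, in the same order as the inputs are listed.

"h"; "t"; "w"; "c"

Execution, op by op:
  "driyaozfwl" -> "lwfzoayird" -> "lwfzoayird" -> "nyhbqcaktf" -> "whqkzljtco" -> "hqkzljtco" -> "h"
  "qblmcfwwxic" -> "cixwwfcmlbq" -> "cixwfcmlbq" -> "ekzyheonds" -> "ntihqnxwmb" -> "tihqnxwmb" -> "t"
  "ziifzole" -> "elozfiiz" -> "elozfiz" -> "gnqbhkb" -> "pwzkqtk" -> "wzkqtk" -> "w"
  "rrvpprdd" -> "ddrppvrr" -> "drpvr" -> "ftrxt" -> "ocagc" -> "cagc" -> "c"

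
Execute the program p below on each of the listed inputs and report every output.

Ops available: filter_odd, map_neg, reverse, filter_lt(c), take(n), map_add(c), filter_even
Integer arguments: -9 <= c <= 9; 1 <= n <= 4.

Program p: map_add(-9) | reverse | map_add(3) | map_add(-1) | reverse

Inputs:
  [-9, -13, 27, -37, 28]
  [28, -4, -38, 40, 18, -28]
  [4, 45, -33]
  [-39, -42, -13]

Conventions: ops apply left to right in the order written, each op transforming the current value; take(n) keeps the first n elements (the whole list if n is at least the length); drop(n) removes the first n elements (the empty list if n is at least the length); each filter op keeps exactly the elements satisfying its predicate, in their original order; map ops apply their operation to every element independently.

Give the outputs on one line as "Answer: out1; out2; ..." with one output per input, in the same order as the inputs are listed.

[-16, -20, 20, -44, 21]; [21, -11, -45, 33, 11, -35]; [-3, 38, -40]; [-46, -49, -20]

Execution, op by op:
  [-9, -13, 27, -37, 28] -> [-18, -22, 18, -46, 19] -> [19, -46, 18, -22, -18] -> [22, -43, 21, -19, -15] -> [21, -44, 20, -20, -16] -> [-16, -20, 20, -44, 21]
  [28, -4, -38, 40, 18, -28] -> [19, -13, -47, 31, 9, -37] -> [-37, 9, 31, -47, -13, 19] -> [-34, 12, 34, -44, -10, 22] -> [-35, 11, 33, -45, -11, 21] -> [21, -11, -45, 33, 11, -35]
  [4, 45, -33] -> [-5, 36, -42] -> [-42, 36, -5] -> [-39, 39, -2] -> [-40, 38, -3] -> [-3, 38, -40]
  [-39, -42, -13] -> [-48, -51, -22] -> [-22, -51, -48] -> [-19, -48, -45] -> [-20, -49, -46] -> [-46, -49, -20]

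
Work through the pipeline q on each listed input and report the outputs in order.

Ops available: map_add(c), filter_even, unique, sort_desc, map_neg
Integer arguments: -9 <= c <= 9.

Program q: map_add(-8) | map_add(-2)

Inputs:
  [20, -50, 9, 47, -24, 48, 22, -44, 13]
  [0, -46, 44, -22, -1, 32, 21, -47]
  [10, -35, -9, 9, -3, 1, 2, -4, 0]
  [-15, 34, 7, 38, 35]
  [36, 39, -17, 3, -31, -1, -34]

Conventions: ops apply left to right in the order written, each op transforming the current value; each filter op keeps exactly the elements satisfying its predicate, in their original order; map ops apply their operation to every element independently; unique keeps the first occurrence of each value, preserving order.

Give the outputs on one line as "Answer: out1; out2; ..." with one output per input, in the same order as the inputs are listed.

Execution, op by op:
  [20, -50, 9, 47, -24, 48, 22, -44, 13] -> [12, -58, 1, 39, -32, 40, 14, -52, 5] -> [10, -60, -1, 37, -34, 38, 12, -54, 3]
  [0, -46, 44, -22, -1, 32, 21, -47] -> [-8, -54, 36, -30, -9, 24, 13, -55] -> [-10, -56, 34, -32, -11, 22, 11, -57]
  [10, -35, -9, 9, -3, 1, 2, -4, 0] -> [2, -43, -17, 1, -11, -7, -6, -12, -8] -> [0, -45, -19, -1, -13, -9, -8, -14, -10]
  [-15, 34, 7, 38, 35] -> [-23, 26, -1, 30, 27] -> [-25, 24, -3, 28, 25]
  [36, 39, -17, 3, -31, -1, -34] -> [28, 31, -25, -5, -39, -9, -42] -> [26, 29, -27, -7, -41, -11, -44]

[10, -60, -1, 37, -34, 38, 12, -54, 3]; [-10, -56, 34, -32, -11, 22, 11, -57]; [0, -45, -19, -1, -13, -9, -8, -14, -10]; [-25, 24, -3, 28, 25]; [26, 29, -27, -7, -41, -11, -44]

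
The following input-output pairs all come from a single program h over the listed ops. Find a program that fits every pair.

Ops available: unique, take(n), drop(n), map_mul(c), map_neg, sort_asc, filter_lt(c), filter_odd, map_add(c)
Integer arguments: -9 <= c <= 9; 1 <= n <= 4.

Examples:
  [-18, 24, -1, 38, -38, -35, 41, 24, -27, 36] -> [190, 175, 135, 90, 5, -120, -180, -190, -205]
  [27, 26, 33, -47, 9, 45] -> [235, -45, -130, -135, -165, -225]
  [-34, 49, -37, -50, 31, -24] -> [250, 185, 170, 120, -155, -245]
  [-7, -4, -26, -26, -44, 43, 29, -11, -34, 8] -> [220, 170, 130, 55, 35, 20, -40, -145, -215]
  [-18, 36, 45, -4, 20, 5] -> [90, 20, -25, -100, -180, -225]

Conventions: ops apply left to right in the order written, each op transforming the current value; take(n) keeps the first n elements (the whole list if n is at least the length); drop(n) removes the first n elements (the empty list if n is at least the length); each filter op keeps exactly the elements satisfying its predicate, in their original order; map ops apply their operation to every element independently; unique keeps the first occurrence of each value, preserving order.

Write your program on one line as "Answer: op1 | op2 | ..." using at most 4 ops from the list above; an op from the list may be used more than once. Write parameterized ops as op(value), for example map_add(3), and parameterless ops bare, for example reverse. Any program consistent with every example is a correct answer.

sort_asc | unique | map_mul(-5)

Check, running the answer program on each example:
  [-18, 24, -1, 38, -38, -35, 41, 24, -27, 36] -> [-38, -35, -27, -18, -1, 24, 24, 36, 38, 41] -> [-38, -35, -27, -18, -1, 24, 36, 38, 41] -> [190, 175, 135, 90, 5, -120, -180, -190, -205]
  [27, 26, 33, -47, 9, 45] -> [-47, 9, 26, 27, 33, 45] -> [-47, 9, 26, 27, 33, 45] -> [235, -45, -130, -135, -165, -225]
  [-34, 49, -37, -50, 31, -24] -> [-50, -37, -34, -24, 31, 49] -> [-50, -37, -34, -24, 31, 49] -> [250, 185, 170, 120, -155, -245]
  [-7, -4, -26, -26, -44, 43, 29, -11, -34, 8] -> [-44, -34, -26, -26, -11, -7, -4, 8, 29, 43] -> [-44, -34, -26, -11, -7, -4, 8, 29, 43] -> [220, 170, 130, 55, 35, 20, -40, -145, -215]
  [-18, 36, 45, -4, 20, 5] -> [-18, -4, 5, 20, 36, 45] -> [-18, -4, 5, 20, 36, 45] -> [90, 20, -25, -100, -180, -225]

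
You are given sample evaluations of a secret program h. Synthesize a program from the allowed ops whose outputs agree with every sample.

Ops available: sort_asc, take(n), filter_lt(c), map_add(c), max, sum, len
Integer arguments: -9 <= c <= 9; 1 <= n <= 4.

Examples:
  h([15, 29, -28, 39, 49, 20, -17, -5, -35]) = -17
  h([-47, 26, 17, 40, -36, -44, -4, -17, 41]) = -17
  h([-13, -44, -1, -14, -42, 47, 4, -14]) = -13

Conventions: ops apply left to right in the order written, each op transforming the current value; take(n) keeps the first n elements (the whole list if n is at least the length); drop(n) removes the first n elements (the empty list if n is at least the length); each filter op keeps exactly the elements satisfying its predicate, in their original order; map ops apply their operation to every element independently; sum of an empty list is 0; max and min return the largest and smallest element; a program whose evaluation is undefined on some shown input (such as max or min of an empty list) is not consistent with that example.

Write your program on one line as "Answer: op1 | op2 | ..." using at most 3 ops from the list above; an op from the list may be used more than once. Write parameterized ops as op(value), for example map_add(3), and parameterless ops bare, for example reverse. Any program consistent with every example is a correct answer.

filter_lt(-5) | max

Check, running the answer program on each example:
  [15, 29, -28, 39, 49, 20, -17, -5, -35] -> [-28, -17, -35] -> -17
  [-47, 26, 17, 40, -36, -44, -4, -17, 41] -> [-47, -36, -44, -17] -> -17
  [-13, -44, -1, -14, -42, 47, 4, -14] -> [-13, -44, -14, -42, -14] -> -13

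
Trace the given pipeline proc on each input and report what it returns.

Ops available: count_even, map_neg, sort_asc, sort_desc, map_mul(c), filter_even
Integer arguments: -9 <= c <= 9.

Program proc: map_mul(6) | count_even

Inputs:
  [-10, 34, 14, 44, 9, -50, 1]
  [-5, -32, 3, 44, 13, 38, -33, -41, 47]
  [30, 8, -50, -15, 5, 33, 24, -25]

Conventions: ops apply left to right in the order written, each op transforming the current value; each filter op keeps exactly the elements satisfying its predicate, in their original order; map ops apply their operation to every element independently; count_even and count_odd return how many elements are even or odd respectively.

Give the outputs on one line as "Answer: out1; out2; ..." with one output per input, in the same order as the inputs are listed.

7; 9; 8

Execution, op by op:
  [-10, 34, 14, 44, 9, -50, 1] -> [-60, 204, 84, 264, 54, -300, 6] -> 7
  [-5, -32, 3, 44, 13, 38, -33, -41, 47] -> [-30, -192, 18, 264, 78, 228, -198, -246, 282] -> 9
  [30, 8, -50, -15, 5, 33, 24, -25] -> [180, 48, -300, -90, 30, 198, 144, -150] -> 8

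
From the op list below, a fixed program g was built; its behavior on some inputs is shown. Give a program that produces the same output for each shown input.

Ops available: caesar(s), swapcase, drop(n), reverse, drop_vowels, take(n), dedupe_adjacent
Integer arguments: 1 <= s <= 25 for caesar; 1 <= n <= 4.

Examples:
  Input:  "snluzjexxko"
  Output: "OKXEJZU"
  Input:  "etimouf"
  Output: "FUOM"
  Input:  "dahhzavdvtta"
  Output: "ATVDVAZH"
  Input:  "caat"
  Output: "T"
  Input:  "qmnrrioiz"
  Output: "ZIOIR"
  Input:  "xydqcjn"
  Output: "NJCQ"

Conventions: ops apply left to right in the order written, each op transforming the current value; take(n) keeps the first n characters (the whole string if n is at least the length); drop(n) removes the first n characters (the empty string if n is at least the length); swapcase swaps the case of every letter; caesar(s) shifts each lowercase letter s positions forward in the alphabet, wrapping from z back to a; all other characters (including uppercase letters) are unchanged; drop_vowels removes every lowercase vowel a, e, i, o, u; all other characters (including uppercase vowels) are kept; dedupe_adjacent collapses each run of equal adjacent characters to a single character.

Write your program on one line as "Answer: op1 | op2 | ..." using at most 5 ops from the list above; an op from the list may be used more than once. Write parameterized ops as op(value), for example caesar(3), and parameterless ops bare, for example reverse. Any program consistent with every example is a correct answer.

drop(1) | drop(2) | dedupe_adjacent | swapcase | reverse

Check, running the answer program on each example:
  "snluzjexxko" -> "nluzjexxko" -> "uzjexxko" -> "uzjexko" -> "UZJEXKO" -> "OKXEJZU"
  "etimouf" -> "timouf" -> "mouf" -> "mouf" -> "MOUF" -> "FUOM"
  "dahhzavdvtta" -> "ahhzavdvtta" -> "hzavdvtta" -> "hzavdvta" -> "HZAVDVTA" -> "ATVDVAZH"
  "caat" -> "aat" -> "t" -> "t" -> "T" -> "T"
  "qmnrrioiz" -> "mnrrioiz" -> "rrioiz" -> "rioiz" -> "RIOIZ" -> "ZIOIR"
  "xydqcjn" -> "ydqcjn" -> "qcjn" -> "qcjn" -> "QCJN" -> "NJCQ"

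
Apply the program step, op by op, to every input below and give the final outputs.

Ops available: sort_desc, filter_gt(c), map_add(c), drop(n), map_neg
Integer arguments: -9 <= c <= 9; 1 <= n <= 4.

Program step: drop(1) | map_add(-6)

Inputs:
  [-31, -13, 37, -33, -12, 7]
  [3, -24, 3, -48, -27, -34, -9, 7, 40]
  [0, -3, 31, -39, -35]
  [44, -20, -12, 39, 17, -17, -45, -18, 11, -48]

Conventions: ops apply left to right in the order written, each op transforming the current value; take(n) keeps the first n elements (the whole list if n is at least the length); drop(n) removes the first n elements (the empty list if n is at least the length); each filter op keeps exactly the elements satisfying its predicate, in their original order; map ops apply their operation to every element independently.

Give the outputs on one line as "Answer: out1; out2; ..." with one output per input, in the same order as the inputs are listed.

[-19, 31, -39, -18, 1]; [-30, -3, -54, -33, -40, -15, 1, 34]; [-9, 25, -45, -41]; [-26, -18, 33, 11, -23, -51, -24, 5, -54]

Execution, op by op:
  [-31, -13, 37, -33, -12, 7] -> [-13, 37, -33, -12, 7] -> [-19, 31, -39, -18, 1]
  [3, -24, 3, -48, -27, -34, -9, 7, 40] -> [-24, 3, -48, -27, -34, -9, 7, 40] -> [-30, -3, -54, -33, -40, -15, 1, 34]
  [0, -3, 31, -39, -35] -> [-3, 31, -39, -35] -> [-9, 25, -45, -41]
  [44, -20, -12, 39, 17, -17, -45, -18, 11, -48] -> [-20, -12, 39, 17, -17, -45, -18, 11, -48] -> [-26, -18, 33, 11, -23, -51, -24, 5, -54]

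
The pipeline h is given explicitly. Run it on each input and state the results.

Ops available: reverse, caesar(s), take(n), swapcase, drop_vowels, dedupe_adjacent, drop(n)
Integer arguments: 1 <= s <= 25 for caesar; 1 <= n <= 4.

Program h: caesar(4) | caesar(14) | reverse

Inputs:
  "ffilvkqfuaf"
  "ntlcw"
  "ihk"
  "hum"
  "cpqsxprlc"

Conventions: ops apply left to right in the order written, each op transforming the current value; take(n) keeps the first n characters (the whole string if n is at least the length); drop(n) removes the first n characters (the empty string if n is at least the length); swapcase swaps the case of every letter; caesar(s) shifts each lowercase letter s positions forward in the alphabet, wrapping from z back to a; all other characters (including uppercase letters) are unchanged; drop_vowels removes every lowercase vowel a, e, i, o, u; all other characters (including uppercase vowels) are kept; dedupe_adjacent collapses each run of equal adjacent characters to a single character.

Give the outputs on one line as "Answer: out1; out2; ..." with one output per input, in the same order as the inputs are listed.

Execution, op by op:
  "ffilvkqfuaf" -> "jjmpzoujyej" -> "xxadncixmsx" -> "xsmxicndaxx"
  "ntlcw" -> "rxpga" -> "flduo" -> "oudlf"
  "ihk" -> "mlo" -> "azc" -> "cza"
  "hum" -> "lyq" -> "zme" -> "emz"
  "cpqsxprlc" -> "gtuwbtvpg" -> "uhikphjdu" -> "udjhpkihu"

"xsmxicndaxx"; "oudlf"; "cza"; "emz"; "udjhpkihu"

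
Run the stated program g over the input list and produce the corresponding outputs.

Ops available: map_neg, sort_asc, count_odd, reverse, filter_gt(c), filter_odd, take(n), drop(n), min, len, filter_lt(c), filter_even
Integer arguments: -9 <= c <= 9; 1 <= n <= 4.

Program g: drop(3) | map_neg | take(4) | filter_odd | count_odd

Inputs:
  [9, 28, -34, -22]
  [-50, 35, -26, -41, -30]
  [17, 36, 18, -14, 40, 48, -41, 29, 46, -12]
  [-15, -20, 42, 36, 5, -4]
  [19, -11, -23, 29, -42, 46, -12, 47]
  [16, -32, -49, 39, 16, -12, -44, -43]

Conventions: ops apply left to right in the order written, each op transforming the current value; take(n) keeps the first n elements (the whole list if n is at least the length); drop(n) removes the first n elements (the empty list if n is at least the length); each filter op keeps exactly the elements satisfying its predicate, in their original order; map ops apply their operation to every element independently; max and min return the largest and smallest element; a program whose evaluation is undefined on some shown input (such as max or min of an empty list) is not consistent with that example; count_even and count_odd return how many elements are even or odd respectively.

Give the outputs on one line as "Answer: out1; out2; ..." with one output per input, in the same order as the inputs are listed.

0; 1; 1; 1; 1; 1

Execution, op by op:
  [9, 28, -34, -22] -> [-22] -> [22] -> [22] -> [] -> 0
  [-50, 35, -26, -41, -30] -> [-41, -30] -> [41, 30] -> [41, 30] -> [41] -> 1
  [17, 36, 18, -14, 40, 48, -41, 29, 46, -12] -> [-14, 40, 48, -41, 29, 46, -12] -> [14, -40, -48, 41, -29, -46, 12] -> [14, -40, -48, 41] -> [41] -> 1
  [-15, -20, 42, 36, 5, -4] -> [36, 5, -4] -> [-36, -5, 4] -> [-36, -5, 4] -> [-5] -> 1
  [19, -11, -23, 29, -42, 46, -12, 47] -> [29, -42, 46, -12, 47] -> [-29, 42, -46, 12, -47] -> [-29, 42, -46, 12] -> [-29] -> 1
  [16, -32, -49, 39, 16, -12, -44, -43] -> [39, 16, -12, -44, -43] -> [-39, -16, 12, 44, 43] -> [-39, -16, 12, 44] -> [-39] -> 1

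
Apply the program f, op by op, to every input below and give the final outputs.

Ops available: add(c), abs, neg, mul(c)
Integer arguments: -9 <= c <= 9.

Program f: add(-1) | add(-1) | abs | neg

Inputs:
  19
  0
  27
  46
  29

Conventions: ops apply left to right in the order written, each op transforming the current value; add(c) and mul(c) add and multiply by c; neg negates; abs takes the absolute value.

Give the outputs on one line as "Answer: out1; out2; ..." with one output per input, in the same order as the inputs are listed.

Execution, op by op:
  19 -> 18 -> 17 -> 17 -> -17
  0 -> -1 -> -2 -> 2 -> -2
  27 -> 26 -> 25 -> 25 -> -25
  46 -> 45 -> 44 -> 44 -> -44
  29 -> 28 -> 27 -> 27 -> -27

-17; -2; -25; -44; -27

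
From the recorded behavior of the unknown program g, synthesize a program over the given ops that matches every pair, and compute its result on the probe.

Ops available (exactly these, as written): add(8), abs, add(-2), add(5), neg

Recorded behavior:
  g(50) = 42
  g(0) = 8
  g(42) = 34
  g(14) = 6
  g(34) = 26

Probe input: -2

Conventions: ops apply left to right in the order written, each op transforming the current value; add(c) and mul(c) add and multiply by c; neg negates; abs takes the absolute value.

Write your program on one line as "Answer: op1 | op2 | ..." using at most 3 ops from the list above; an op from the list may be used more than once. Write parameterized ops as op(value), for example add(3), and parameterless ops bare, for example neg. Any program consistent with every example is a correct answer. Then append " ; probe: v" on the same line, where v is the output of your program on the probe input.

neg | add(8) | abs ; probe: 10

Check, running the answer program on each example:
  50 -> -50 -> -42 -> 42
  0 -> 0 -> 8 -> 8
  42 -> -42 -> -34 -> 34
  14 -> -14 -> -6 -> 6
  34 -> -34 -> -26 -> 26
  probe: -2 -> 2 -> 10 -> 10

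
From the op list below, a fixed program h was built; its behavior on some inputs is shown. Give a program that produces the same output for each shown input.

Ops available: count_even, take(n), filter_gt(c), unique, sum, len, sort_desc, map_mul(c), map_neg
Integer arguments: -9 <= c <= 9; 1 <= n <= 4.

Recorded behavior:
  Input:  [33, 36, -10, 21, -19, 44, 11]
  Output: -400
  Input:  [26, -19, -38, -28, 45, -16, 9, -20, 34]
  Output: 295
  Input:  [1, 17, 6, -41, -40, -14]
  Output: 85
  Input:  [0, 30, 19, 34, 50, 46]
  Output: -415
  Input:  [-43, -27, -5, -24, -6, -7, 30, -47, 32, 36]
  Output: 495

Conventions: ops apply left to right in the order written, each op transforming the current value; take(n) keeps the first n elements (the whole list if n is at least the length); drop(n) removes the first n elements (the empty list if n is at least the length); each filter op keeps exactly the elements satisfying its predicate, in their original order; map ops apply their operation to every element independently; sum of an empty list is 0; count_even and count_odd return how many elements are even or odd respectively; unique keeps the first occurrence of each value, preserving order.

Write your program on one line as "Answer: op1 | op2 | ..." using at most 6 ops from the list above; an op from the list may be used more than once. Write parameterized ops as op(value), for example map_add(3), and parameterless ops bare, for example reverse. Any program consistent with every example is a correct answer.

map_mul(5) | take(4) | sort_desc | map_neg | sum

Check, running the answer program on each example:
  [33, 36, -10, 21, -19, 44, 11] -> [165, 180, -50, 105, -95, 220, 55] -> [165, 180, -50, 105] -> [180, 165, 105, -50] -> [-180, -165, -105, 50] -> -400
  [26, -19, -38, -28, 45, -16, 9, -20, 34] -> [130, -95, -190, -140, 225, -80, 45, -100, 170] -> [130, -95, -190, -140] -> [130, -95, -140, -190] -> [-130, 95, 140, 190] -> 295
  [1, 17, 6, -41, -40, -14] -> [5, 85, 30, -205, -200, -70] -> [5, 85, 30, -205] -> [85, 30, 5, -205] -> [-85, -30, -5, 205] -> 85
  [0, 30, 19, 34, 50, 46] -> [0, 150, 95, 170, 250, 230] -> [0, 150, 95, 170] -> [170, 150, 95, 0] -> [-170, -150, -95, 0] -> -415
  [-43, -27, -5, -24, -6, -7, 30, -47, 32, 36] -> [-215, -135, -25, -120, -30, -35, 150, -235, 160, 180] -> [-215, -135, -25, -120] -> [-25, -120, -135, -215] -> [25, 120, 135, 215] -> 495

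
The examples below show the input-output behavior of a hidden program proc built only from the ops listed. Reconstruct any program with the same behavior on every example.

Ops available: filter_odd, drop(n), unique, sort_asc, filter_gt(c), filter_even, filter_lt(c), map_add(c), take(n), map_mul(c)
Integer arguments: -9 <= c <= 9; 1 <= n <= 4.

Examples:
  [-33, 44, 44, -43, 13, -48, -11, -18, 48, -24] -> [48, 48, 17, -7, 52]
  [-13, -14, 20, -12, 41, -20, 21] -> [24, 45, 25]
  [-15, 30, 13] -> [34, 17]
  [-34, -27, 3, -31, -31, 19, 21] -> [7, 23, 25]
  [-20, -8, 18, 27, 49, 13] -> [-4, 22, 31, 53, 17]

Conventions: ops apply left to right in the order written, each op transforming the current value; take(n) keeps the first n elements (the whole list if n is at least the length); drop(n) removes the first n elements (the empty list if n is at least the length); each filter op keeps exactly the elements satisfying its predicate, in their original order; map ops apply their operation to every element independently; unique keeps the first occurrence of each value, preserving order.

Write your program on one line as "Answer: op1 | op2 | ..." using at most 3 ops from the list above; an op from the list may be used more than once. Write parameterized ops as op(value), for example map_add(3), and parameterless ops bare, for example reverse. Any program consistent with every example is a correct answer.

drop(1) | map_add(4) | filter_gt(-8)

Check, running the answer program on each example:
  [-33, 44, 44, -43, 13, -48, -11, -18, 48, -24] -> [44, 44, -43, 13, -48, -11, -18, 48, -24] -> [48, 48, -39, 17, -44, -7, -14, 52, -20] -> [48, 48, 17, -7, 52]
  [-13, -14, 20, -12, 41, -20, 21] -> [-14, 20, -12, 41, -20, 21] -> [-10, 24, -8, 45, -16, 25] -> [24, 45, 25]
  [-15, 30, 13] -> [30, 13] -> [34, 17] -> [34, 17]
  [-34, -27, 3, -31, -31, 19, 21] -> [-27, 3, -31, -31, 19, 21] -> [-23, 7, -27, -27, 23, 25] -> [7, 23, 25]
  [-20, -8, 18, 27, 49, 13] -> [-8, 18, 27, 49, 13] -> [-4, 22, 31, 53, 17] -> [-4, 22, 31, 53, 17]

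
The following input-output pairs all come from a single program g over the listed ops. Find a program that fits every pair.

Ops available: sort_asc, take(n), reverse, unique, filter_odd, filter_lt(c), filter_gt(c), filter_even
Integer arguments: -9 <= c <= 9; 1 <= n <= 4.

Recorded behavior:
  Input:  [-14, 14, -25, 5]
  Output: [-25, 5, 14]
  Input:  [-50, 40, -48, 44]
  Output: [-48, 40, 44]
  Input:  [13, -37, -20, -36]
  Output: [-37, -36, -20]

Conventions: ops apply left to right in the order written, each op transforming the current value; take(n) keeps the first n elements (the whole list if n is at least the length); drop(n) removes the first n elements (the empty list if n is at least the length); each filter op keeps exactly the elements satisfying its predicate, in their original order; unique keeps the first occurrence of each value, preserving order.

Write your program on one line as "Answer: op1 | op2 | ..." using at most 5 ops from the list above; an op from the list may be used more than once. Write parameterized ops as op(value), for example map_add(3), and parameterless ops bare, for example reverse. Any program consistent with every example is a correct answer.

reverse | take(3) | reverse | sort_asc

Check, running the answer program on each example:
  [-14, 14, -25, 5] -> [5, -25, 14, -14] -> [5, -25, 14] -> [14, -25, 5] -> [-25, 5, 14]
  [-50, 40, -48, 44] -> [44, -48, 40, -50] -> [44, -48, 40] -> [40, -48, 44] -> [-48, 40, 44]
  [13, -37, -20, -36] -> [-36, -20, -37, 13] -> [-36, -20, -37] -> [-37, -20, -36] -> [-37, -36, -20]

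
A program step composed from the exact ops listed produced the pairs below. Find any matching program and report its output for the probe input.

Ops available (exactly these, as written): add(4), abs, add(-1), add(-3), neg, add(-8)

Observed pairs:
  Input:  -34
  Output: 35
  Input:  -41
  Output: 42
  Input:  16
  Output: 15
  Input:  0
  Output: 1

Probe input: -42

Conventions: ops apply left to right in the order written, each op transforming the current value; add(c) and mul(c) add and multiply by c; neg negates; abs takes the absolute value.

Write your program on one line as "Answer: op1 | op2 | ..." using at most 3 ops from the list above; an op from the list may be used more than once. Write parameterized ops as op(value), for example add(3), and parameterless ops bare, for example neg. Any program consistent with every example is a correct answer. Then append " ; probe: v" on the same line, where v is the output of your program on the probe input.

add(-1) | abs ; probe: 43

Check, running the answer program on each example:
  -34 -> -35 -> 35
  -41 -> -42 -> 42
  16 -> 15 -> 15
  0 -> -1 -> 1
  probe: -42 -> -43 -> 43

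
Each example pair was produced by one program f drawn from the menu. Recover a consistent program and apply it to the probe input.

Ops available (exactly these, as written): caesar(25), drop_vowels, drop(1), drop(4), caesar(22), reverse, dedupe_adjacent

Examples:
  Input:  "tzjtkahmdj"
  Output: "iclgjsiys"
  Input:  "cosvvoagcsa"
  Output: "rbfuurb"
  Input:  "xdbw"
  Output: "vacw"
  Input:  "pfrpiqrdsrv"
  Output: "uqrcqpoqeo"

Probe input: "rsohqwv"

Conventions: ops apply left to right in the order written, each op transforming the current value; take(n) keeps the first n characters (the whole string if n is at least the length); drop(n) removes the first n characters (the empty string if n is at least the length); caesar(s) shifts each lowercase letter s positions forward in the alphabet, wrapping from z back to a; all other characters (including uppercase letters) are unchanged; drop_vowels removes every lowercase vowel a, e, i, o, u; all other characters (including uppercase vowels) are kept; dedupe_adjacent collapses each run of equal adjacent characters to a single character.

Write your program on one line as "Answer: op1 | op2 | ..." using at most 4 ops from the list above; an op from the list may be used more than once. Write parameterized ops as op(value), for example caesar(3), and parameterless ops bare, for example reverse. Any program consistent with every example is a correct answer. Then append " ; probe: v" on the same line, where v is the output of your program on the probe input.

reverse | drop_vowels | caesar(25) ; probe: "uvpgrq"

Check, running the answer program on each example:
  "tzjtkahmdj" -> "jdmhaktjzt" -> "jdmhktjzt" -> "iclgjsiys"
  "cosvvoagcsa" -> "ascgaovvsoc" -> "scgvvsc" -> "rbfuurb"
  "xdbw" -> "wbdx" -> "wbdx" -> "vacw"
  "pfrpiqrdsrv" -> "vrsdrqiprfp" -> "vrsdrqprfp" -> "uqrcqpoqeo"
  probe: "rsohqwv" -> "vwqhosr" -> "vwqhsr" -> "uvpgrq"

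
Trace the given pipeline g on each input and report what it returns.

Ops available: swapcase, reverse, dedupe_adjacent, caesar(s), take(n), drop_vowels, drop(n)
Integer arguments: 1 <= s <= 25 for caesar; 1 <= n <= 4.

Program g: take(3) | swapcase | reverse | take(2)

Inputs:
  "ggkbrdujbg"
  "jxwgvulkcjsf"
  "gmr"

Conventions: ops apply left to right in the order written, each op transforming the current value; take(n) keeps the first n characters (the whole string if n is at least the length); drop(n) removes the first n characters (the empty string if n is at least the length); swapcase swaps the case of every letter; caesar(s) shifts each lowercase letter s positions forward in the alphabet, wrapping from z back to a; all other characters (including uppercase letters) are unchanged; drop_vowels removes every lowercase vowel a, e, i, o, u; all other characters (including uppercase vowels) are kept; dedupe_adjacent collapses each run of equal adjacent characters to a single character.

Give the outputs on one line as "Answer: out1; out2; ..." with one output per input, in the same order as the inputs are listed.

Execution, op by op:
  "ggkbrdujbg" -> "ggk" -> "GGK" -> "KGG" -> "KG"
  "jxwgvulkcjsf" -> "jxw" -> "JXW" -> "WXJ" -> "WX"
  "gmr" -> "gmr" -> "GMR" -> "RMG" -> "RM"

"KG"; "WX"; "RM"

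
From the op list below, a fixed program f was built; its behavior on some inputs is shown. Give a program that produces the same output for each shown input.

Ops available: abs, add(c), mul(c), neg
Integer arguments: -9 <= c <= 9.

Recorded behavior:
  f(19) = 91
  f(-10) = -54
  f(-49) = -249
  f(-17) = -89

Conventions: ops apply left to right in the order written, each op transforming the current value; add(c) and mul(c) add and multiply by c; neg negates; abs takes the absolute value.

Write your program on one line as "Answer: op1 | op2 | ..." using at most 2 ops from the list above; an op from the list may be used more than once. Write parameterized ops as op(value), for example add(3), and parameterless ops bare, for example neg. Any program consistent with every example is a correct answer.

mul(5) | add(-4)

Check, running the answer program on each example:
  19 -> 95 -> 91
  -10 -> -50 -> -54
  -49 -> -245 -> -249
  -17 -> -85 -> -89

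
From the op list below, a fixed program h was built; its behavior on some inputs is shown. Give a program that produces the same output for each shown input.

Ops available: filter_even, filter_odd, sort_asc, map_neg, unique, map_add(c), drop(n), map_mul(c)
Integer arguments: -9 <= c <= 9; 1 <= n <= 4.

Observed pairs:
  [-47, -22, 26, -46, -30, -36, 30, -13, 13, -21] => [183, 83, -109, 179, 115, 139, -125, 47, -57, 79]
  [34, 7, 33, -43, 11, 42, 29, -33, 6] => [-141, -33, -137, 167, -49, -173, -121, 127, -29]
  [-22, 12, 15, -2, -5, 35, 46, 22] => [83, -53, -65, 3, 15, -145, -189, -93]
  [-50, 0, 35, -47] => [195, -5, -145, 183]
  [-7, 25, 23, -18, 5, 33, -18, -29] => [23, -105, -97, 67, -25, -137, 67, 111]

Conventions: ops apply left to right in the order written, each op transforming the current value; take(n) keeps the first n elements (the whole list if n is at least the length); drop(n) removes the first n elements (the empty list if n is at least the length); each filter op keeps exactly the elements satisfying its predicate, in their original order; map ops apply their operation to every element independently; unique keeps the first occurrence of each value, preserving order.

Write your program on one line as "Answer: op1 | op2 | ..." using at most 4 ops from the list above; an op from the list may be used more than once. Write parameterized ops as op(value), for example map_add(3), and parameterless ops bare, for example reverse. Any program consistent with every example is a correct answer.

map_mul(2) | map_mul(-2) | map_add(-5)

Check, running the answer program on each example:
  [-47, -22, 26, -46, -30, -36, 30, -13, 13, -21] -> [-94, -44, 52, -92, -60, -72, 60, -26, 26, -42] -> [188, 88, -104, 184, 120, 144, -120, 52, -52, 84] -> [183, 83, -109, 179, 115, 139, -125, 47, -57, 79]
  [34, 7, 33, -43, 11, 42, 29, -33, 6] -> [68, 14, 66, -86, 22, 84, 58, -66, 12] -> [-136, -28, -132, 172, -44, -168, -116, 132, -24] -> [-141, -33, -137, 167, -49, -173, -121, 127, -29]
  [-22, 12, 15, -2, -5, 35, 46, 22] -> [-44, 24, 30, -4, -10, 70, 92, 44] -> [88, -48, -60, 8, 20, -140, -184, -88] -> [83, -53, -65, 3, 15, -145, -189, -93]
  [-50, 0, 35, -47] -> [-100, 0, 70, -94] -> [200, 0, -140, 188] -> [195, -5, -145, 183]
  [-7, 25, 23, -18, 5, 33, -18, -29] -> [-14, 50, 46, -36, 10, 66, -36, -58] -> [28, -100, -92, 72, -20, -132, 72, 116] -> [23, -105, -97, 67, -25, -137, 67, 111]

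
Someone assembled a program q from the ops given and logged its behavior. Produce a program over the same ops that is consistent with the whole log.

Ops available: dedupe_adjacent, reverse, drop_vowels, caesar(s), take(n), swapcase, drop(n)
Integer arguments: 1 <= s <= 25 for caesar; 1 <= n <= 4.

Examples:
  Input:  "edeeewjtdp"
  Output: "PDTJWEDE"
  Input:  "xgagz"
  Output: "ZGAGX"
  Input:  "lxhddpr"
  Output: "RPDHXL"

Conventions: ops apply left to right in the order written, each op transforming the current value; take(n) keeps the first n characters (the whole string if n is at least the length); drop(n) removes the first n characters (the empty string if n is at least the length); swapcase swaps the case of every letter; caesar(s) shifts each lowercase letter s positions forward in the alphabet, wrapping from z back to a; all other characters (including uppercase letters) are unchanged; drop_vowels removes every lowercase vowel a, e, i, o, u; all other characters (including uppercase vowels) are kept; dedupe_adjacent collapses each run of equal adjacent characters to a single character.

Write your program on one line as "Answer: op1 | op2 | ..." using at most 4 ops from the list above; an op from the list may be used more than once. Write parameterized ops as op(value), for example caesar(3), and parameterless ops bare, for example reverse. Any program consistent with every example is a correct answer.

reverse | dedupe_adjacent | swapcase

Check, running the answer program on each example:
  "edeeewjtdp" -> "pdtjweeede" -> "pdtjwede" -> "PDTJWEDE"
  "xgagz" -> "zgagx" -> "zgagx" -> "ZGAGX"
  "lxhddpr" -> "rpddhxl" -> "rpdhxl" -> "RPDHXL"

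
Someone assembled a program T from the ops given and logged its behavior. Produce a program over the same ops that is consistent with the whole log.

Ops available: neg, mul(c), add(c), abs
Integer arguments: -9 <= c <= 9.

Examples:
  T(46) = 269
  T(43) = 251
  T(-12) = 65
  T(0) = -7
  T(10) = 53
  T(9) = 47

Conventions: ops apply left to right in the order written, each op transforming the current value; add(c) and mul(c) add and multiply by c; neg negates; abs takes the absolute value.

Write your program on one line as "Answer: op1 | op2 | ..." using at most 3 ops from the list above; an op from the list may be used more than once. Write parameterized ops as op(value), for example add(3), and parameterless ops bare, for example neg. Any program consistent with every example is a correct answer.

mul(-6) | abs | add(-7)

Check, running the answer program on each example:
  46 -> -276 -> 276 -> 269
  43 -> -258 -> 258 -> 251
  -12 -> 72 -> 72 -> 65
  0 -> 0 -> 0 -> -7
  10 -> -60 -> 60 -> 53
  9 -> -54 -> 54 -> 47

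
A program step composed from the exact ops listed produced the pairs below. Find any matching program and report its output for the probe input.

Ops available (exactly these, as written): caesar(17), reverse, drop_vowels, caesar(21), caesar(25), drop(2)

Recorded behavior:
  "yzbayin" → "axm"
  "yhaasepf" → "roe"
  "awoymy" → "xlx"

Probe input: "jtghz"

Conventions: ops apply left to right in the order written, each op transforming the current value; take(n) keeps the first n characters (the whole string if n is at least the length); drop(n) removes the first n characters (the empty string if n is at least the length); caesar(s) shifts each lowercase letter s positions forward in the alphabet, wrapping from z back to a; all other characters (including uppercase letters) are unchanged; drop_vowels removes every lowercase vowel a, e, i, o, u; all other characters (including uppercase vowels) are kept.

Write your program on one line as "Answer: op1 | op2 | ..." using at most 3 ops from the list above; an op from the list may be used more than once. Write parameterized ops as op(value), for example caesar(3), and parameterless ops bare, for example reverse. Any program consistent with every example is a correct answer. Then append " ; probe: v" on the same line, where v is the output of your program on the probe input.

drop(2) | drop_vowels | caesar(25) ; probe: "fgy"

Check, running the answer program on each example:
  "yzbayin" -> "bayin" -> "byn" -> "axm"
  "yhaasepf" -> "aasepf" -> "spf" -> "roe"
  "awoymy" -> "oymy" -> "ymy" -> "xlx"
  probe: "jtghz" -> "ghz" -> "ghz" -> "fgy"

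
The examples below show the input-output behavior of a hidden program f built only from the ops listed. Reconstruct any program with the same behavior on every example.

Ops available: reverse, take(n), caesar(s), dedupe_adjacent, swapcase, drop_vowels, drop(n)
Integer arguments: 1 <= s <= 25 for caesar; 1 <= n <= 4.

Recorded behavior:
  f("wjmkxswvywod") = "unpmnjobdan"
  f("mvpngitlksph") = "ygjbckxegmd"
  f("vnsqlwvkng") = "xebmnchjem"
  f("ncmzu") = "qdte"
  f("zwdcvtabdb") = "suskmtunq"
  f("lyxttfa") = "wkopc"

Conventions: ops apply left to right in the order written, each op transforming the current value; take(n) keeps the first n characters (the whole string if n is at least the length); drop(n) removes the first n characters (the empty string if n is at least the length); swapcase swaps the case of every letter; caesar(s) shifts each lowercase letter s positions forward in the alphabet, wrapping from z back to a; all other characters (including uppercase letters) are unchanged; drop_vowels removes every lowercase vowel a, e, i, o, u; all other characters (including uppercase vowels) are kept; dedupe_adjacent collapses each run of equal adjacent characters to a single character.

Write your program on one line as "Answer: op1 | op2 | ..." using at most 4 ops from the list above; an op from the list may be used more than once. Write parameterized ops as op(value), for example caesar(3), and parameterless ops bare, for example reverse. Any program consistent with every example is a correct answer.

reverse | drop_vowels | caesar(17) | dedupe_adjacent

Check, running the answer program on each example:
  "wjmkxswvywod" -> "dowyvwsxkmjw" -> "dwyvwsxkmjw" -> "unpmnjobdan" -> "unpmnjobdan"
  "mvpngitlksph" -> "hpskltignpvm" -> "hpskltgnpvm" -> "ygjbckxegmd" -> "ygjbckxegmd"
  "vnsqlwvkng" -> "gnkvwlqsnv" -> "gnkvwlqsnv" -> "xebmnchjem" -> "xebmnchjem"
  "ncmzu" -> "uzmcn" -> "zmcn" -> "qdte" -> "qdte"
  "zwdcvtabdb" -> "bdbatvcdwz" -> "bdbtvcdwz" -> "suskmtunq" -> "suskmtunq"
  "lyxttfa" -> "afttxyl" -> "fttxyl" -> "wkkopc" -> "wkopc"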